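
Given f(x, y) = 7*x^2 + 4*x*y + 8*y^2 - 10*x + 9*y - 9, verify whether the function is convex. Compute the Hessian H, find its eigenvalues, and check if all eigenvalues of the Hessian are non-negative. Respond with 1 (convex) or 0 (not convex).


The Hessian of f(x,y) = 7*x^2 + 4*x*y + 8*y^2 - 10*x + 9*y - 9 is:
H = [[14, 4], [4, 16]]
Trace = 14 + 16 = 30
Determinant = 14*16 - (4)^2 = 208
Discriminant = (30)^2 - 4*208 = 68.0
Eigenvalues: lambda_1 = 10.8769, lambda_2 = 19.1231
The function is convex.

1


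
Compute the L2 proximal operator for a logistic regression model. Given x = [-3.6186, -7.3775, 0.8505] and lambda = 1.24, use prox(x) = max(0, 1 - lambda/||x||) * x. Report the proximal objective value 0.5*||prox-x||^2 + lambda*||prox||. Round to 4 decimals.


Step 1: Compute ||x||.
||x|| = 8.2611
Step 2: Compute scaling factor.
scale = max(0, 1 - 1.24/8.2611) = 0.8499
Step 3: prox(x) = [-3.0754, -6.2701, 0.7228]
||prox(x)|| = 7.0211
Step 4: Proximal objective.
0.5*||prox-x||^2 = 0.7688
lambda*||prox|| = 8.7062
Total = 9.4749


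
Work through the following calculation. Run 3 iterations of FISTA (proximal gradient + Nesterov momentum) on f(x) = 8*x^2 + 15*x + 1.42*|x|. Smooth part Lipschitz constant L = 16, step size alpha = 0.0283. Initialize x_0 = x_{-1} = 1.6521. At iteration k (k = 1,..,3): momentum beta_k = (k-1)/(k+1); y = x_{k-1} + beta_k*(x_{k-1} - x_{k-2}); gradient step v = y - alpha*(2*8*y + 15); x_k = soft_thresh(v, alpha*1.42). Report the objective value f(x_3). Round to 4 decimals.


FISTA on f(x) = 8*x^2 + 15*x + 1.42*|x|
L = 16, alpha = 0.0283
Iteration 1: beta = 0.0, y = 1.6521 + 0.0*(1.6521 - 1.6521) = 1.6521
  grad(y) = 41.4336, v = y - alpha*grad = 0.4795
  prox(v) = soft_thresh(0.4795, 0.0402) = 0.4393
Iteration 2: beta = 0.3333, y = 0.4393 + 0.3333*(0.4393 - 1.6521) = 0.0351
  grad(y) = 15.5615, v = y - alpha*grad = -0.4053
  prox(v) = soft_thresh(-0.4053, 0.0402) = -0.3651
Iteration 3: beta = 0.5, y = -0.3651 + 0.5*(-0.3651 - 0.4393) = -0.7673
  grad(y) = 2.7226, v = y - alpha*grad = -0.8444
  prox(v) = soft_thresh(-0.8444, 0.0402) = -0.8042
f(x_3) = 8*(-0.8042)^2 + 15*(-0.8042) + 1.42*|-0.8042| = -5.7471


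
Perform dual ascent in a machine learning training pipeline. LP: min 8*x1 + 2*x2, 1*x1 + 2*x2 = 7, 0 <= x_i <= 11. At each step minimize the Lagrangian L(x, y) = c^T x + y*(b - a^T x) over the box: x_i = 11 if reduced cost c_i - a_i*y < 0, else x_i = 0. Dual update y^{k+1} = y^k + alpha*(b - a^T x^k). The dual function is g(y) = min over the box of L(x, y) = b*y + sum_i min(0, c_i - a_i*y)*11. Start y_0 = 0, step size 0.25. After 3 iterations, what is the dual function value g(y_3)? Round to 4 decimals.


Dual ascent for LP: min 8*x1 + 2*x2, 1*x1 + 2*x2 = 7, 0 <= x_i <= 11
Step 1: y^k = 0.0, reduced costs: (8.0, 2.0)
  x^k = (0.0, 0.0), subgradient = b - a^T x = 7.0
  y^{k+1} = 0.0 + 0.25*7.0 = 1.75
Step 2: y^k = 1.75, reduced costs: (6.25, -1.5)
  x^k = (0.0, 11.0), subgradient = b - a^T x = -15.0
  y^{k+1} = 1.75 + 0.25*-15.0 = -2.0
Step 3: y^k = -2.0, reduced costs: (10.0, 6.0)
  x^k = (0.0, 0.0), subgradient = b - a^T x = 7.0
  y^{k+1} = -2.0 + 0.25*7.0 = -0.25
Dual objective at y_3 = -0.25: reduced costs (8.25, 2.5), box minimizer x = (0.0, 0.0)
g(y_3) = b*y + (c1 - a1*y)*x1 + (c2 - a2*y)*x2 = 7*(-0.25) + 8.25*0.0 + 2.5*0.0 = -1.75 + 0.0 + 0.0 = -1.75


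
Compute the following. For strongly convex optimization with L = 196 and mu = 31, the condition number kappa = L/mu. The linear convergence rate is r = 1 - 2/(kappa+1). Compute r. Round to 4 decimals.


Step 1: Compute the condition number.
kappa = L/mu = 196/31 = 6.3226
Step 2: Compute the convergence rate.
r = 1 - 2/(kappa + 1) = 1 - 2*mu/(L + mu) = (L - mu)/(L + mu) = 165/227 = 0.7269


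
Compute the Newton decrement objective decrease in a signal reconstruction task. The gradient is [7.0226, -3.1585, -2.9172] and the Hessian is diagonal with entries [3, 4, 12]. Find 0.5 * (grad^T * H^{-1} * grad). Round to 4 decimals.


Step 1: H is diagonal, so H^(-1) * g = [2.3409, -0.7896, -0.2431].
Step 2: g^T H^(-1) g = sum_i g_i^2 / H_ii
  = (7.0226)^2/3 + (-3.1585)^2/4 + (-2.9172)^2/12
  = 16.439 + 2.494 + 0.7092 = 19.6422
Step 3: Objective decrease = 0.5 * g^T H^(-1) g = 9.8211


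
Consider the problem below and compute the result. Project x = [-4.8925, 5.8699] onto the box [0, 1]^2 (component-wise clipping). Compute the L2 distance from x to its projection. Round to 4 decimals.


Project each component onto [0, 1].
clip(-4.8925) = 0.0, clip(5.8699) = 1.0
Projection = [0.0, 1.0]
Squared diffs: [23.9366, 23.7159]
Distance = sqrt(47.6525) = 6.9031


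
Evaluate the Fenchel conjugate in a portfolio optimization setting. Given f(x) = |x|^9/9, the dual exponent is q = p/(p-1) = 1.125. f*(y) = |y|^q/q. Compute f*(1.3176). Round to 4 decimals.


The conjugate exponent q satisfies 1/p + 1/q = 1.
p = 9, so q = 9/(9 - 1) = 1.125
|y|^q = 1.3176^1.125 = 1.3638
f*(1.3176) = 1.3638 / 1.125 = 1.2123


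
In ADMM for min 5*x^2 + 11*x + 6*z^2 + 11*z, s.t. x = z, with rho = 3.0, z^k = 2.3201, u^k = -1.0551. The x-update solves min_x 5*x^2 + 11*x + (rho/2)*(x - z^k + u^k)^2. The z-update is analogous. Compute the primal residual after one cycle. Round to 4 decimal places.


ADMM iteration with rho = 3.0, z^k = 2.3201, u^k = -1.0551
Step 1: x-update.
Minimize 5*x^2 + 11*x + (3.0/2)*(x - 2.3201 - 1.0551)^2
FOC: (2*5 + 3.0)*x = -11 + 3.0*(2.3201 + 1.0551)
x^{k+1} = -0.0673
Step 2: z-update.
Minimize 6*z^2 + 11*z + (3.0/2)*(-0.0673 - z - 1.0551)^2
FOC: (2*6 + 3.0)*z = -11 + 3.0*(-0.0673 - 1.0551)
z^{k+1} = -0.9578
Step 3: u-update.
u^{k+1} = -1.0551 - 0.0673 + 0.9578 = -0.1646
Step 4: Primal residual = |-0.0673 + 0.9578| = 0.8905


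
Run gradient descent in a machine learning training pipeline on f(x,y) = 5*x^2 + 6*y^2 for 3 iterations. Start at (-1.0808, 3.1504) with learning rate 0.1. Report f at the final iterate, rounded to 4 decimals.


Gradient descent on f(x,y) = 5*x^2 + 6*y^2.
Starting point: (-1.0808, 3.1504), alpha = 0.1
Step 1: grad_x = 2*5*-1.0808 = -10.808, grad_y = 2*6*3.1504 = 37.8048
  x_1 = -1.0808 - 0.1*-10.808 = 0.0
  y_1 = 3.1504 - 0.1*37.8048 = -0.6301
Step 2: grad_x = 2*5*0.0 = 0.0, grad_y = 2*6*-0.6301 = -7.561
  x_2 = 0.0 - 0.1*0.0 = 0.0
  y_2 = -0.6301 - 0.1*-7.561 = 0.126
Step 3: grad_x = 2*5*0.0 = 0.0, grad_y = 2*6*0.126 = 1.5122
  x_3 = 0.0 - 0.1*0.0 = 0.0
  y_3 = 0.126 - 0.1*1.5122 = -0.0252
f(0.0, -0.0252) = 5*0.0^2 + 6*(-0.0252)^2 = 0.0038


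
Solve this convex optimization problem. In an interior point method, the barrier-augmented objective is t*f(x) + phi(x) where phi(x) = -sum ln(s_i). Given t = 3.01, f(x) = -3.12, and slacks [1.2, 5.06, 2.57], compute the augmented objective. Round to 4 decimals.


Step 1: Compute log-barrier.
ln values: [0.1823, 1.6214, 0.9439]
phi = -(0.1823 + 1.6214 + 0.9439) = -2.7476
Step 2: Compute augmented objective.
t*f(x) = 3.01*-3.12 = -9.3912
Total = -9.3912 - 2.7476 = -12.1388


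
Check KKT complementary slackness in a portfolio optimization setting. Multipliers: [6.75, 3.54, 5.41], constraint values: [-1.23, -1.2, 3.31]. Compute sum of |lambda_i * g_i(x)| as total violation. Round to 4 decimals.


KKT complementary slackness check:
lambda_1 * g_1 = 6.75 * -1.23 = -8.3025
lambda_2 * g_2 = 3.54 * -1.2 = -4.248
lambda_3 * g_3 = 5.41 * 3.31 = 17.9071
Total violation = 8.3025 + 4.248 + 17.9071 = 30.4576


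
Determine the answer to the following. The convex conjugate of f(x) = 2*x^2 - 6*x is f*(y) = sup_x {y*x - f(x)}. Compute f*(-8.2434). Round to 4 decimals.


f*(y) = sup_x {y*x - a*x^2 - b*x} = sup_x {(y-b)*x - a*x^2}
FOC: (y - b) - 2a*x = 0 => x* = (y - b)/(2a)
x* = (-8.2434 + 6)/(2*2) = -0.5609
f*(-8.2434) = (y-b)^2/(4a) = (-8.2434 + 6)^2/(4*2)
= 5.0328/8 = 0.6291


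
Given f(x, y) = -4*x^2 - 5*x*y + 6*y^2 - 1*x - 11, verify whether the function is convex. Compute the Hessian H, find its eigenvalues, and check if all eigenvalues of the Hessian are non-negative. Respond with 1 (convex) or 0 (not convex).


The Hessian of f(x,y) = -4*x^2 - 5*x*y + 6*y^2 - 1*x - 11 is:
H = [[-8, -5], [-5, 12]]
Trace = -8 + 12 = 4
Determinant = -8*12 - (-5)^2 = -121
Discriminant = (4)^2 - 4*-121 = 500.0
Eigenvalues: lambda_1 = -9.1803, lambda_2 = 13.1803
The function is not convex.

0


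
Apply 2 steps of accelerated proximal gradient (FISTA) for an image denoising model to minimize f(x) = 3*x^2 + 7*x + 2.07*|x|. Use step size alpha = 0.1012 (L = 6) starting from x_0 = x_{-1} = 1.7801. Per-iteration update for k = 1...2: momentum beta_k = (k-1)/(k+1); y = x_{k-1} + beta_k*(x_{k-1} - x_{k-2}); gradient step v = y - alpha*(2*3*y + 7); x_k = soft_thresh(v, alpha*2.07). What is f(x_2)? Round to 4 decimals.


FISTA on f(x) = 3*x^2 + 7*x + 2.07*|x|
L = 6, alpha = 0.1012
Iteration 1: beta = 0.0, y = 1.7801 + 0.0*(1.7801 - 1.7801) = 1.7801
  grad(y) = 17.6806, v = y - alpha*grad = -0.0092
  prox(v) = soft_thresh(-0.0092, 0.2095) = 0.0
Iteration 2: beta = 0.3333, y = 0.0 + 0.3333*(0.0 - 1.7801) = -0.5934
  grad(y) = 3.4398, v = y - alpha*grad = -0.9415
  prox(v) = soft_thresh(-0.9415, 0.2095) = -0.732
f(x_2) = 3*(-0.732)^2 + 7*(-0.732) + 2.07*|-0.732| = -2.0013


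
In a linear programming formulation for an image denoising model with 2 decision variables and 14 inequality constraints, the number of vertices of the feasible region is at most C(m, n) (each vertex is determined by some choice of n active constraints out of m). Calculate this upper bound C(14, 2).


Each vertex corresponds to some choice of n active constraints out of m, so the number of vertices is at most C(m, n) = m! / (n!(m-n)!).
m = 14, n = 2
Numerator: 14 * 13
Denominator: 2! = 2
C(14, 2) = 91


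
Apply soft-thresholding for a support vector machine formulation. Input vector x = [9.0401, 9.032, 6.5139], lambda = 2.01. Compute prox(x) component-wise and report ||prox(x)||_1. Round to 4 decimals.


Soft-thresholding with lambda = 2.01:
prox(9.0401) = sign(9.0401)*max(|9.0401| - 2.01, 0) = 7.0301
prox(9.032) = sign(9.032)*max(|9.032| - 2.01, 0) = 7.022
prox(6.5139) = sign(6.5139)*max(|6.5139| - 2.01, 0) = 4.5039
prox(x) = [7.0301, 7.022, 4.5039]
||prox(x)||_1 = 7.0301 + 7.022 + 4.5039 = 18.556


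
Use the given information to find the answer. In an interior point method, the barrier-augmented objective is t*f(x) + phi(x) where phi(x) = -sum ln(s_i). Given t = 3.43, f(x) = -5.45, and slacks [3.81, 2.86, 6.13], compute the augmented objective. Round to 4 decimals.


Step 1: Compute log-barrier.
ln values: [1.3376, 1.0508, 1.8132]
phi = -(1.3376 + 1.0508 + 1.8132) = -4.2016
Step 2: Compute augmented objective.
t*f(x) = 3.43*-5.45 = -18.6935
Total = -18.6935 - 4.2016 = -22.8951


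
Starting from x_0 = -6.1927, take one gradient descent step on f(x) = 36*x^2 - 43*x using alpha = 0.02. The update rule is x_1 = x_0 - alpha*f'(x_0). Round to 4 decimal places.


We compute the gradient at x_0 and apply the update.
f'(x) = 72*x - 43
f'(-6.1927) = 72*-6.1927 - 43 = -488.8744
x_1 = -6.1927 - 0.02*-488.8744 = 3.5848


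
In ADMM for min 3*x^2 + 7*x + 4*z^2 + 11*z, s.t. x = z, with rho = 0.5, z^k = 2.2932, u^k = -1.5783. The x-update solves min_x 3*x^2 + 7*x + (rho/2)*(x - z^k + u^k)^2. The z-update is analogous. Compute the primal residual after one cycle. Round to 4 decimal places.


ADMM iteration with rho = 0.5, z^k = 2.2932, u^k = -1.5783
Step 1: x-update.
Minimize 3*x^2 + 7*x + (0.5/2)*(x - 2.2932 - 1.5783)^2
FOC: (2*3 + 0.5)*x = -7 + 0.5*(2.2932 + 1.5783)
x^{k+1} = -0.7791
Step 2: z-update.
Minimize 4*z^2 + 11*z + (0.5/2)*(-0.7791 - z - 1.5783)^2
FOC: (2*4 + 0.5)*z = -11 + 0.5*(-0.7791 - 1.5783)
z^{k+1} = -1.4328
Step 3: u-update.
u^{k+1} = -1.5783 - 0.7791 + 1.4328 = -0.9246
Step 4: Primal residual = |-0.7791 + 1.4328| = 0.6537


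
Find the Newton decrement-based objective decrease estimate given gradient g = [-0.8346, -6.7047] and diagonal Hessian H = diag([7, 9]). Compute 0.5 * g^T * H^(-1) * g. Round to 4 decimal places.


Step 1: H is diagonal, so H^(-1) * g = [-0.1192, -0.745].
Step 2: g^T H^(-1) g = sum_i g_i^2 / H_ii
  = (-0.8346)^2/7 + (-6.7047)^2/9
  = 0.0995 + 4.9948 = 5.0943
Step 3: Objective decrease = 0.5 * g^T H^(-1) g = 2.5471


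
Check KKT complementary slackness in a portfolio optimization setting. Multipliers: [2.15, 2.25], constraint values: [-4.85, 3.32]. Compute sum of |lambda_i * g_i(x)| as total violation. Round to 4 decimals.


KKT complementary slackness check:
lambda_1 * g_1 = 2.15 * -4.85 = -10.4275
lambda_2 * g_2 = 2.25 * 3.32 = 7.47
Total violation = 10.4275 + 7.47 = 17.8975


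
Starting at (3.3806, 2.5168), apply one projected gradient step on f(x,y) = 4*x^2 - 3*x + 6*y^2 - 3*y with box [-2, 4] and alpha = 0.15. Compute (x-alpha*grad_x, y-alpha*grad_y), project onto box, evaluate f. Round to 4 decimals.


Step 1: Compute gradient at (3.3806, 2.5168).
grad_x = 2*4*3.3806 - 3 = 24.0448
grad_y = 2*6*2.5168 - 3 = 27.2016
Step 2: Gradient step.
x_raw = 3.3806 - 0.15*24.0448 = -0.2261
y_raw = 2.5168 - 0.15*27.2016 = -1.5634
Step 3: Project onto [-2, 4].
x_proj = clip(-0.2261) = -0.2261
y_proj = clip(-1.5634) = -1.5634
Step 4: Evaluate f.
f(-0.2261, -1.5634) = 20.2393


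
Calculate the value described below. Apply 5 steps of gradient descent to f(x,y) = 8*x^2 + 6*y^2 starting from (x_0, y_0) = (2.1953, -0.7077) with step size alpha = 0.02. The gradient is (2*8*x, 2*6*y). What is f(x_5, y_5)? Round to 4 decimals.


Gradient descent on f(x,y) = 8*x^2 + 6*y^2.
Starting point: (2.1953, -0.7077), alpha = 0.02
Step 1: grad_x = 2*8*2.1953 = 35.1248, grad_y = 2*6*-0.7077 = -8.4924
  x_1 = 2.1953 - 0.02*35.1248 = 1.4928
  y_1 = -0.7077 - 0.02*-8.4924 = -0.5379
Step 2: grad_x = 2*8*1.4928 = 23.8849, grad_y = 2*6*-0.5379 = -6.4542
  x_2 = 1.4928 - 0.02*23.8849 = 1.0151
  y_2 = -0.5379 - 0.02*-6.4542 = -0.4088
Step 3: grad_x = 2*8*1.0151 = 16.2417, grad_y = 2*6*-0.4088 = -4.9052
  x_3 = 1.0151 - 0.02*16.2417 = 0.6903
  y_3 = -0.4088 - 0.02*-4.9052 = -0.3107
Step 4: grad_x = 2*8*0.6903 = 11.0444, grad_y = 2*6*-0.3107 = -3.728
  x_4 = 0.6903 - 0.02*11.0444 = 0.4694
  y_4 = -0.3107 - 0.02*-3.728 = -0.2361
Step 5: grad_x = 2*8*0.4694 = 7.5102, grad_y = 2*6*-0.2361 = -2.8332
  x_5 = 0.4694 - 0.02*7.5102 = 0.3192
  y_5 = -0.2361 - 0.02*-2.8332 = -0.1794
f(0.3192, -0.1794) = 8*0.3192^2 + 6*(-0.1794)^2 = 1.0082


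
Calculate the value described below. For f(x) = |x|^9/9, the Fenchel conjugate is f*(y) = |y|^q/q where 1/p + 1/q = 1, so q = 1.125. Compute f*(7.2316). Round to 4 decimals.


The conjugate exponent q satisfies 1/p + 1/q = 1.
p = 9, so q = 9/(9 - 1) = 1.125
|y|^q = 7.2316^1.125 = 9.2606
f*(7.2316) = 9.2606 / 1.125 = 8.2316


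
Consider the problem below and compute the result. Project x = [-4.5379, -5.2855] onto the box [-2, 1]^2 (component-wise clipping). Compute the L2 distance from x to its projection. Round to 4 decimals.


Project each component onto [-2, 1].
clip(-4.5379) = -2.0, clip(-5.2855) = -2.0
Projection = [-2.0, -2.0]
Squared diffs: [6.4409, 10.7945]
Distance = sqrt(17.2354) = 4.1516


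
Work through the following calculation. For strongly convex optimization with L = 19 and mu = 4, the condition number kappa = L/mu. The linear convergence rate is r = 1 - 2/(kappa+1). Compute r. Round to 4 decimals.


Step 1: Compute the condition number.
kappa = L/mu = 19/4 = 4.75
Step 2: Compute the convergence rate.
r = 1 - 2/(kappa + 1) = 1 - 2*mu/(L + mu) = (L - mu)/(L + mu) = 15/23 = 0.6522


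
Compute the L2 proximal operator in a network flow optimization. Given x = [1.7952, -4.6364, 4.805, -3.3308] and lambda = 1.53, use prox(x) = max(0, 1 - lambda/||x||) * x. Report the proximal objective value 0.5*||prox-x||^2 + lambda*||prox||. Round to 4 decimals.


Step 1: Compute ||x||.
||x|| = 7.6747
Step 2: Compute scaling factor.
scale = max(0, 1 - 1.53/7.6747) = 0.8006
Step 3: prox(x) = [1.4373, -3.7121, 3.8471, -2.6668]
||prox(x)|| = 6.1447
Step 4: Proximal objective.
0.5*||prox-x||^2 = 1.1705
lambda*||prox|| = 9.4014
Total = 10.5719


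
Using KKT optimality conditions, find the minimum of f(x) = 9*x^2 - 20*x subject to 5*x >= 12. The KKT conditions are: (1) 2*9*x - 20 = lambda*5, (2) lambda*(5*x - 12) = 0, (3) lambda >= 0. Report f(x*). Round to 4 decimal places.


Step 1: Try lambda = 0 (constraint inactive).
x_unc = 20/(2*9) = 1.1111
Check: 5*1.1111 = 5.5555 < 12 -- violated!
Step 2: Constraint must be active: 5*x = 12
x* = 12/5 = 2.4
lambda = (2*9*2.4 - 20)/5 = 4.64
Step 3: Compute optimal value.
f(x*) = 9*2.4^2 - 20*2.4 = 3.84


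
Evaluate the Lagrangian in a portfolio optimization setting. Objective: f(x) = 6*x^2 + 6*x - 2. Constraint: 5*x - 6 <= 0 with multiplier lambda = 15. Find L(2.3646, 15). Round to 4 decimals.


Step 1: Evaluate f(x).
f(2.3646) = 6*2.3646^2 + 6*2.3646 - 2 = 45.7356
Step 2: Evaluate g(x).
g(2.3646) = 5*2.3646 - 6 = 5.823
Step 3: Compute Lagrangian.
L = 45.7356 + 15*5.823 = 133.0806


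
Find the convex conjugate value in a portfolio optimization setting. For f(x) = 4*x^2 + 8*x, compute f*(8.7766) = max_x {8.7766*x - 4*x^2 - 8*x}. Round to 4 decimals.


f*(y) = sup_x {y*x - a*x^2 - b*x} = sup_x {(y-b)*x - a*x^2}
FOC: (y - b) - 2a*x = 0 => x* = (y - b)/(2a)
x* = (8.7766 - 8)/(2*4) = 0.0971
f*(8.7766) = (y-b)^2/(4a) = (8.7766 - 8)^2/(4*4)
= 0.6031/16 = 0.0377


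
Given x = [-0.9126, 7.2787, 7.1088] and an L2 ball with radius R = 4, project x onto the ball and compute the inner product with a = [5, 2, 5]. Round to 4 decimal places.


Step 1: Compute ||x|| (intermediates to 6 decimals).
||x|| = sqrt((-0.9126)^2 + 7.2787^2 + 7.1088^2) = 10.215055
Step 2: Project.
Since ||x|| > R, scale = R/||x|| = 4/10.215055 = 0.391579, proj(x) = scale * x
proj(x) = [-0.357355, 2.850186, 2.783657]
Step 3: Dot product.
a^T * proj(x) = 5*(-0.357355) + 2*2.850186 + 5*2.783657 = 17.8319


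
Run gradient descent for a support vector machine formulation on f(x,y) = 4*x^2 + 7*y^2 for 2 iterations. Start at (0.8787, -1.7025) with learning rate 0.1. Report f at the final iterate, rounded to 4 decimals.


Gradient descent on f(x,y) = 4*x^2 + 7*y^2.
Starting point: (0.8787, -1.7025), alpha = 0.1
Step 1: grad_x = 2*4*0.8787 = 7.0296, grad_y = 2*7*-1.7025 = -23.835
  x_1 = 0.8787 - 0.1*7.0296 = 0.1757
  y_1 = -1.7025 - 0.1*-23.835 = 0.681
Step 2: grad_x = 2*4*0.1757 = 1.4059, grad_y = 2*7*0.681 = 9.534
  x_2 = 0.1757 - 0.1*1.4059 = 0.0351
  y_2 = 0.681 - 0.1*9.534 = -0.2724
f(0.0351, -0.2724) = 4*0.0351^2 + 7*(-0.2724)^2 = 0.5244


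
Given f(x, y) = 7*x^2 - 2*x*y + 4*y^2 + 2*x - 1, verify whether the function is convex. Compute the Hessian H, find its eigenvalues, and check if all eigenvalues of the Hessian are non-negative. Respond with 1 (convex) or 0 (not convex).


The Hessian of f(x,y) = 7*x^2 - 2*x*y + 4*y^2 + 2*x - 1 is:
H = [[14, -2], [-2, 8]]
Trace = 14 + 8 = 22
Determinant = 14*8 - (-2)^2 = 108
Discriminant = (22)^2 - 4*108 = 52.0
Eigenvalues: lambda_1 = 7.3944, lambda_2 = 14.6056
The function is convex.

1


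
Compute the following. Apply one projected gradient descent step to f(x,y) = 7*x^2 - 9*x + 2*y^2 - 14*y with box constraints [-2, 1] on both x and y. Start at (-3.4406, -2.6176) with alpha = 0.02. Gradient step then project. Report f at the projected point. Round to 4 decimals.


Step 1: Compute gradient at (-3.4406, -2.6176).
grad_x = 2*7*-3.4406 - 9 = -57.1684
grad_y = 2*2*-2.6176 - 14 = -24.4704
Step 2: Gradient step.
x_raw = -3.4406 - 0.02*-57.1684 = -2.2972
y_raw = -2.6176 - 0.02*-24.4704 = -2.1282
Step 3: Project onto [-2, 1].
x_proj = clip(-2.2972) = -2.0
y_proj = clip(-2.1282) = -2.0
Step 4: Evaluate f.
f(-2.0, -2.0) = 82.0


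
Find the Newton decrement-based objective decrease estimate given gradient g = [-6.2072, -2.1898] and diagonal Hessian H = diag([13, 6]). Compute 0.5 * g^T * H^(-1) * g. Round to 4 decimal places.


Step 1: H is diagonal, so H^(-1) * g = [-0.4775, -0.365].
Step 2: g^T H^(-1) g = sum_i g_i^2 / H_ii
  = (-6.2072)^2/13 + (-2.1898)^2/6
  = 2.9638 + 0.7992 = 3.763
Step 3: Objective decrease = 0.5 * g^T H^(-1) g = 1.8815


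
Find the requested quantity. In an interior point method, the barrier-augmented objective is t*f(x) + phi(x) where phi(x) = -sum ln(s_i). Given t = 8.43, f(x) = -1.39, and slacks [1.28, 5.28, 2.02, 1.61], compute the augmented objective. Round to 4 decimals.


Step 1: Compute log-barrier.
ln values: [0.2469, 1.6639, 0.7031, 0.4762]
phi = -(0.2469 + 1.6639 + 0.7031 + 0.4762) = -3.0901
Step 2: Compute augmented objective.
t*f(x) = 8.43*-1.39 = -11.7177
Total = -11.7177 - 3.0901 = -14.8078


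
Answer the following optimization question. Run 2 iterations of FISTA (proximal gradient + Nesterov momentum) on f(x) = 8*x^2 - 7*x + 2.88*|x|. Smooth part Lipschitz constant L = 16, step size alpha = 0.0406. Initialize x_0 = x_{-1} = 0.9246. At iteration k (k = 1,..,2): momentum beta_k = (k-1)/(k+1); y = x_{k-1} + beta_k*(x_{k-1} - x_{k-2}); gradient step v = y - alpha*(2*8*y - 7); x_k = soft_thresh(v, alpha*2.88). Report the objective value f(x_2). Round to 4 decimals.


FISTA on f(x) = 8*x^2 - 7*x + 2.88*|x|
L = 16, alpha = 0.0406
Iteration 1: beta = 0.0, y = 0.9246 + 0.0*(0.9246 - 0.9246) = 0.9246
  grad(y) = 7.7936, v = y - alpha*grad = 0.6082
  prox(v) = soft_thresh(0.6082, 0.1169) = 0.4913
Iteration 2: beta = 0.3333, y = 0.4913 + 0.3333*(0.4913 - 0.9246) = 0.3468
  grad(y) = -1.4512, v = y - alpha*grad = 0.4057
  prox(v) = soft_thresh(0.4057, 0.1169) = 0.2888
f(x_2) = 8*0.2888^2 - 7*0.2888 + 2.88*|0.2888| = -0.5226


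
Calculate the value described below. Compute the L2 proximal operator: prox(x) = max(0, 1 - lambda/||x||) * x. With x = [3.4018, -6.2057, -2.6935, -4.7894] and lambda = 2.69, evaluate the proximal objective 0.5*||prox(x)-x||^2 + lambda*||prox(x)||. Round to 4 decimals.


Step 1: Compute ||x||.
||x|| = 8.9597
Step 2: Compute scaling factor.
scale = max(0, 1 - 2.69/8.9597) = 0.6998
Step 3: prox(x) = [2.3805, -4.3425, -1.8848, -3.3515]
||prox(x)|| = 6.2697
Step 4: Proximal objective.
0.5*||prox-x||^2 = 3.6181
lambda*||prox|| = 16.8655
Total = 20.4835


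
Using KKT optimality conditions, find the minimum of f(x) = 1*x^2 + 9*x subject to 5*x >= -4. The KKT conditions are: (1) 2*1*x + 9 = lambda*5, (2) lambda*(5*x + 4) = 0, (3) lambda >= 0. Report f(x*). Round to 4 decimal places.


Step 1: Try lambda = 0 (constraint inactive).
x_unc = -9/(2*1) = -4.5
Check: 5*-4.5 = -22.5 < -4 -- violated!
Step 2: Constraint must be active: 5*x = -4
x* = -4/5 = -0.8
lambda = (2*1*(-0.8) + 9)/5 = 1.48
Step 3: Compute optimal value.
f(x*) = 1*(-0.8)^2 + 9*(-0.8) = -6.56


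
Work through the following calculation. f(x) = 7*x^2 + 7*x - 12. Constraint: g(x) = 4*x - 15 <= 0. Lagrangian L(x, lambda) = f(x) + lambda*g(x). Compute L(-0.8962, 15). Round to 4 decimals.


Step 1: Evaluate f(x).
f(-0.8962) = 7*(-0.8962)^2 + 7*(-0.8962) - 12 = -12.6512
Step 2: Evaluate g(x).
g(-0.8962) = 4*-0.8962 - 15 = -18.5848
Step 3: Compute Lagrangian.
L = -12.6512 + 15*-18.5848 = -291.4232


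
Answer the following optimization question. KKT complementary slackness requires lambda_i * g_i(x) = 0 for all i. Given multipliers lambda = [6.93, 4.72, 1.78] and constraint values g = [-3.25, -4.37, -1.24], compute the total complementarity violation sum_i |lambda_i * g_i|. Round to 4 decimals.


KKT complementary slackness check:
lambda_1 * g_1 = 6.93 * -3.25 = -22.5225
lambda_2 * g_2 = 4.72 * -4.37 = -20.6264
lambda_3 * g_3 = 1.78 * -1.24 = -2.2072
Total violation = 22.5225 + 20.6264 + 2.2072 = 45.3561


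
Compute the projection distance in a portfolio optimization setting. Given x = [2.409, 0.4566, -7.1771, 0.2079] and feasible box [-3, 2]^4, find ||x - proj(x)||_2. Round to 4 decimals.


Project each component onto [-3, 2].
clip(2.409) = 2.0, clip(0.4566) = 0.4566, clip(-7.1771) = -3.0, clip(0.2079) = 0.2079
Projection = [2.0, 0.4566, -3.0, 0.2079]
Squared diffs: [0.1673, 0.0, 17.4482, 0.0]
Distance = sqrt(17.6155) = 4.1971


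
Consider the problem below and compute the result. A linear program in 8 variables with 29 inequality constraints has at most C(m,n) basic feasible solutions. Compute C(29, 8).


Each vertex corresponds to some choice of n active constraints out of m, so the number of vertices is at most C(m, n) = m! / (n!(m-n)!).
m = 29, n = 8
Numerator: 29 * 28 * 27 * 26 * 25 * 24 * 23 * 22
Denominator: 8! = 40320
C(29, 8) = 4292145


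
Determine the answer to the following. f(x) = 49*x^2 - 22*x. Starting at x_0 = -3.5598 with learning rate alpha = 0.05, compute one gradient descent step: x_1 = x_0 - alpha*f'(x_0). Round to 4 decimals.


We compute the gradient at x_0 and apply the update.
f'(x) = 98*x - 22
f'(-3.5598) = 98*-3.5598 - 22 = -370.8604
x_1 = -3.5598 - 0.05*-370.8604 = 14.9832


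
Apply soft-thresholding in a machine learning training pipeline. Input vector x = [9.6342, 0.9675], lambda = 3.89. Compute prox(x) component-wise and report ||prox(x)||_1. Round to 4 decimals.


Soft-thresholding with lambda = 3.89:
prox(9.6342) = sign(9.6342)*max(|9.6342| - 3.89, 0) = 5.7442
prox(0.9675) = sign(0.9675)*max(|0.9675| - 3.89, 0) = 0.0
prox(x) = [5.7442, 0.0]
||prox(x)||_1 = 5.7442 + 0.0 = 5.7442


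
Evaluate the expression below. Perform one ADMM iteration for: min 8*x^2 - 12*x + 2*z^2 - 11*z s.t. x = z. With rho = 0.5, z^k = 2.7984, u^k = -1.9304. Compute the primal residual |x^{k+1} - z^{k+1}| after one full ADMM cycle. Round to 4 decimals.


ADMM iteration with rho = 0.5, z^k = 2.7984, u^k = -1.9304
Step 1: x-update.
Minimize 8*x^2 - 12*x + (0.5/2)*(x - 2.7984 - 1.9304)^2
FOC: (2*8 + 0.5)*x = 12 + 0.5*(2.7984 + 1.9304)
x^{k+1} = 0.8706
Step 2: z-update.
Minimize 2*z^2 - 11*z + (0.5/2)*(0.8706 - z - 1.9304)^2
FOC: (2*2 + 0.5)*z = 11 + 0.5*(0.8706 - 1.9304)
z^{k+1} = 2.3267
Step 3: u-update.
u^{k+1} = -1.9304 + 0.8706 - 2.3267 = -3.3865
Step 4: Primal residual = |0.8706 - 2.3267| = 1.4561


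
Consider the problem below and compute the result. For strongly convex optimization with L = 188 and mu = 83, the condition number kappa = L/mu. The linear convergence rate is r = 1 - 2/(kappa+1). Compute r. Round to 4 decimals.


Step 1: Compute the condition number.
kappa = L/mu = 188/83 = 2.2651
Step 2: Compute the convergence rate.
r = 1 - 2/(kappa + 1) = 1 - 2*mu/(L + mu) = (L - mu)/(L + mu) = 105/271 = 0.3875


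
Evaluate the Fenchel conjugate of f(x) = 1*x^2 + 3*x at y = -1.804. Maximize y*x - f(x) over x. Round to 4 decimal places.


f*(y) = sup_x {y*x - a*x^2 - b*x} = sup_x {(y-b)*x - a*x^2}
FOC: (y - b) - 2a*x = 0 => x* = (y - b)/(2a)
x* = (-1.804 - 3)/(2*1) = -2.402
f*(-1.804) = (y-b)^2/(4a) = (-1.804 - 3)^2/(4*1)
= 23.0784/4 = 5.7696


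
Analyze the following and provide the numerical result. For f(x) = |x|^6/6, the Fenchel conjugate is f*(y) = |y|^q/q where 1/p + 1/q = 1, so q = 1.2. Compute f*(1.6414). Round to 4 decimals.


The conjugate exponent q satisfies 1/p + 1/q = 1.
p = 6, so q = 6/(6 - 1) = 1.2
|y|^q = 1.6414^1.2 = 1.8124
f*(1.6414) = 1.8124 / 1.2 = 1.5103


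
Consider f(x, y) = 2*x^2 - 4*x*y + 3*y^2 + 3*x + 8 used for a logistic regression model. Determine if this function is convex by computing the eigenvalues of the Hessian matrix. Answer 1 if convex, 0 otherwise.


The Hessian of f(x,y) = 2*x^2 - 4*x*y + 3*y^2 + 3*x + 8 is:
H = [[4, -4], [-4, 6]]
Trace = 4 + 6 = 10
Determinant = 4*6 - (-4)^2 = 8
Discriminant = (10)^2 - 4*8 = 68.0
Eigenvalues: lambda_1 = 0.8769, lambda_2 = 9.1231
The function is convex.

1


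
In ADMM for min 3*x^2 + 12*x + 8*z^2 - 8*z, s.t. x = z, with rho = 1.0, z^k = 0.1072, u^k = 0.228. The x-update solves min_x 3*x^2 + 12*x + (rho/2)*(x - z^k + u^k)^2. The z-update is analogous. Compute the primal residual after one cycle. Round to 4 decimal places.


ADMM iteration with rho = 1.0, z^k = 0.1072, u^k = 0.228
Step 1: x-update.
Minimize 3*x^2 + 12*x + (1.0/2)*(x - 0.1072 + 0.228)^2
FOC: (2*3 + 1.0)*x = -12 + 1.0*(0.1072 - 0.228)
x^{k+1} = -1.7315
Step 2: z-update.
Minimize 8*z^2 - 8*z + (1.0/2)*(-1.7315 - z + 0.228)^2
FOC: (2*8 + 1.0)*z = 8 + 1.0*(-1.7315 + 0.228)
z^{k+1} = 0.3821
Step 3: u-update.
u^{k+1} = 0.228 - 1.7315 - 0.3821 = -1.8857
Step 4: Primal residual = |-1.7315 - 0.3821| = 2.1137


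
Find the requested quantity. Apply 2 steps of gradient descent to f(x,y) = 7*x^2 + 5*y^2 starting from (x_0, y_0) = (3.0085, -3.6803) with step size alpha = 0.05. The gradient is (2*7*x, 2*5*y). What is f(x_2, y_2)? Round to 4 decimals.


Gradient descent on f(x,y) = 7*x^2 + 5*y^2.
Starting point: (3.0085, -3.6803), alpha = 0.05
Step 1: grad_x = 2*7*3.0085 = 42.119, grad_y = 2*5*-3.6803 = -36.803
  x_1 = 3.0085 - 0.05*42.119 = 0.9026
  y_1 = -3.6803 - 0.05*-36.803 = -1.8402
Step 2: grad_x = 2*7*0.9026 = 12.6357, grad_y = 2*5*-1.8402 = -18.4015
  x_2 = 0.9026 - 0.05*12.6357 = 0.2708
  y_2 = -1.8402 - 0.05*-18.4015 = -0.9201
f(0.2708, -0.9201) = 7*0.2708^2 + 5*(-0.9201)^2 = 4.7459


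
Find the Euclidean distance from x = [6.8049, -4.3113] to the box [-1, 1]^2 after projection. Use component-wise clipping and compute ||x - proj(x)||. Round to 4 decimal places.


Project each component onto [-1, 1].
clip(6.8049) = 1.0, clip(-4.3113) = -1.0
Projection = [1.0, -1.0]
Squared diffs: [33.6969, 10.9647]
Distance = sqrt(44.6616) = 6.6829


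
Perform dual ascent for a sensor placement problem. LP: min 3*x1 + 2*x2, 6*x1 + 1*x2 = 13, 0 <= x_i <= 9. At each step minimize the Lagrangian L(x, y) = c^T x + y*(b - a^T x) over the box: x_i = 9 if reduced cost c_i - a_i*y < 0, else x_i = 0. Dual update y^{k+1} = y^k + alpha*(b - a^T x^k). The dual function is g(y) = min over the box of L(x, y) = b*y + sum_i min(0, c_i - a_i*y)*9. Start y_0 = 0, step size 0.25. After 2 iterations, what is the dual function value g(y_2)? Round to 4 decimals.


Dual ascent for LP: min 3*x1 + 2*x2, 6*x1 + 1*x2 = 13, 0 <= x_i <= 9
Step 1: y^k = 0.0, reduced costs: (3.0, 2.0)
  x^k = (0.0, 0.0), subgradient = b - a^T x = 13.0
  y^{k+1} = 0.0 + 0.25*13.0 = 3.25
Step 2: y^k = 3.25, reduced costs: (-16.5, -1.25)
  x^k = (9.0, 9.0), subgradient = b - a^T x = -50.0
  y^{k+1} = 3.25 + 0.25*-50.0 = -9.25
Dual objective at y_2 = -9.25: reduced costs (58.5, 11.25), box minimizer x = (0.0, 0.0)
g(y_2) = b*y + (c1 - a1*y)*x1 + (c2 - a2*y)*x2 = 13*(-9.25) + 58.5*0.0 + 11.25*0.0 = -120.25 + 0.0 + 0.0 = -120.25


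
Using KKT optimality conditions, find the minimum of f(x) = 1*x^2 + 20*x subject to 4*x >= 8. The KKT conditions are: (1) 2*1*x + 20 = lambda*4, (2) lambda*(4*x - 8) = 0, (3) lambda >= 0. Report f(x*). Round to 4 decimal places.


Step 1: Try lambda = 0 (constraint inactive).
x_unc = -20/(2*1) = -10.0
Check: 4*-10.0 = -40.0 < 8 -- violated!
Step 2: Constraint must be active: 4*x = 8
x* = 8/4 = 2.0
lambda = (2*1*2.0 + 20)/4 = 6.0
Step 3: Compute optimal value.
f(x*) = 1*2.0^2 + 20*2.0 = 44.0


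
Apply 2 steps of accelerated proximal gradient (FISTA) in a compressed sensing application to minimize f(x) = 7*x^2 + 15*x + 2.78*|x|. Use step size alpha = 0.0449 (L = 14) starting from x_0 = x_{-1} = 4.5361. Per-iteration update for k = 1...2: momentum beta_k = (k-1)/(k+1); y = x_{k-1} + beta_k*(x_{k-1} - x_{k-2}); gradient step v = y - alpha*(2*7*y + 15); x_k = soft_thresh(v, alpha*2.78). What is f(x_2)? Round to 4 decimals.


FISTA on f(x) = 7*x^2 + 15*x + 2.78*|x|
L = 14, alpha = 0.0449
Iteration 1: beta = 0.0, y = 4.5361 + 0.0*(4.5361 - 4.5361) = 4.5361
  grad(y) = 78.5054, v = y - alpha*grad = 1.0112
  prox(v) = soft_thresh(1.0112, 0.1248) = 0.8864
Iteration 2: beta = 0.3333, y = 0.8864 + 0.3333*(0.8864 - 4.5361) = -0.3302
  grad(y) = 10.3774, v = y - alpha*grad = -0.7961
  prox(v) = soft_thresh(-0.7961, 0.1248) = -0.6713
f(x_2) = 7*(-0.6713)^2 + 15*(-0.6713) + 2.78*|-0.6713| = -5.0488


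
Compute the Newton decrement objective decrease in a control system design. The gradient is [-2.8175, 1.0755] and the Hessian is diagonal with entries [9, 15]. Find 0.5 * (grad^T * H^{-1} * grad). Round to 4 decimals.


Step 1: H is diagonal, so H^(-1) * g = [-0.3131, 0.0717].
Step 2: g^T H^(-1) g = sum_i g_i^2 / H_ii
  = (-2.8175)^2/9 + (1.0755)^2/15
  = 0.882 + 0.0771 = 0.9591
Step 3: Objective decrease = 0.5 * g^T H^(-1) g = 0.4796


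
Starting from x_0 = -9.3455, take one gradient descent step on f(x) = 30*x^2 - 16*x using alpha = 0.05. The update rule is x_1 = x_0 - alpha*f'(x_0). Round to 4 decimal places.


We compute the gradient at x_0 and apply the update.
f'(x) = 60*x - 16
f'(-9.3455) = 60*-9.3455 - 16 = -576.73
x_1 = -9.3455 - 0.05*-576.73 = 19.491


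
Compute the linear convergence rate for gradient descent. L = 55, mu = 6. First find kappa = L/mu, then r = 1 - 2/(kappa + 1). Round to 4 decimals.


Step 1: Compute the condition number.
kappa = L/mu = 55/6 = 9.1667
Step 2: Compute the convergence rate.
r = 1 - 2/(kappa + 1) = 1 - 2*mu/(L + mu) = (L - mu)/(L + mu) = 49/61 = 0.8033


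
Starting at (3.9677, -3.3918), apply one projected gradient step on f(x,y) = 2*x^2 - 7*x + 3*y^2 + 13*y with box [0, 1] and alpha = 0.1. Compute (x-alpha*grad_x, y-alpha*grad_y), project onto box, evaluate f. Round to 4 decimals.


Step 1: Compute gradient at (3.9677, -3.3918).
grad_x = 2*2*3.9677 - 7 = 8.8708
grad_y = 2*3*-3.3918 + 13 = -7.3508
Step 2: Gradient step.
x_raw = 3.9677 - 0.1*8.8708 = 3.0806
y_raw = -3.3918 - 0.1*-7.3508 = -2.6567
Step 3: Project onto [0, 1].
x_proj = clip(3.0806) = 1.0
y_proj = clip(-2.6567) = 0.0
Step 4: Evaluate f.
f(1.0, 0.0) = -5.0


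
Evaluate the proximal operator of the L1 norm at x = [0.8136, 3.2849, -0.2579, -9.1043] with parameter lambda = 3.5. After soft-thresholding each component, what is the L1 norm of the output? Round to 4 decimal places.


Soft-thresholding with lambda = 3.5:
prox(0.8136) = sign(0.8136)*max(|0.8136| - 3.5, 0) = 0.0
prox(3.2849) = sign(3.2849)*max(|3.2849| - 3.5, 0) = 0.0
prox(-0.2579) = sign(-0.2579)*max(|-0.2579| - 3.5, 0) = 0.0
prox(-9.1043) = sign(-9.1043)*max(|-9.1043| - 3.5, 0) = -5.6043
prox(x) = [0.0, 0.0, 0.0, -5.6043]
||prox(x)||_1 = 0.0 + 0.0 + 0.0 + 5.6043 = 5.6043


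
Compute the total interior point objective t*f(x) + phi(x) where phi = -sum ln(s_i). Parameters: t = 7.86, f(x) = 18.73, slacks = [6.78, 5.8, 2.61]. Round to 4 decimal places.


Step 1: Compute log-barrier.
ln values: [1.914, 1.7579, 0.9594]
phi = -(1.914 + 1.7579 + 0.9594) = -4.6312
Step 2: Compute augmented objective.
t*f(x) = 7.86*18.73 = 147.2178
Total = 147.2178 - 4.6312 = 142.5866


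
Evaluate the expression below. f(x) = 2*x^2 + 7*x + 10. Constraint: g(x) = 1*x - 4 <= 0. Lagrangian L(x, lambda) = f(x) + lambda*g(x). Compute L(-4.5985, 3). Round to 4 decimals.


Step 1: Evaluate f(x).
f(-4.5985) = 2*(-4.5985)^2 + 7*(-4.5985) + 10 = 20.1029
Step 2: Evaluate g(x).
g(-4.5985) = 1*-4.5985 - 4 = -8.5985
Step 3: Compute Lagrangian.
L = 20.1029 + 3*-8.5985 = -5.6926


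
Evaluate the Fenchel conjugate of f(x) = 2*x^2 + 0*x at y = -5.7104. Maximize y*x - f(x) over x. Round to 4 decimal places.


f*(y) = sup_x {y*x - a*x^2 - b*x} = sup_x {(y-b)*x - a*x^2}
FOC: (y - b) - 2a*x = 0 => x* = (y - b)/(2a)
x* = (-5.7104 - 0)/(2*2) = -1.4276
f*(-5.7104) = (y-b)^2/(4a) = (-5.7104 - 0)^2/(4*2)
= 32.6087/8 = 4.0761


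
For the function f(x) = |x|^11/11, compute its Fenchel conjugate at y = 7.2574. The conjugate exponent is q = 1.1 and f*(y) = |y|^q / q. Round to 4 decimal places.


The conjugate exponent q satisfies 1/p + 1/q = 1.
p = 11, so q = 11/(11 - 1) = 1.1
|y|^q = 7.2574^1.1 = 8.8483
f*(7.2574) = 8.8483 / 1.1 = 8.0439


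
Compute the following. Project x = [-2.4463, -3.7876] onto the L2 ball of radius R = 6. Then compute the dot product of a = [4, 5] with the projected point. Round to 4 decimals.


Step 1: Compute ||x|| (intermediates to 6 decimals).
||x|| = sqrt((-2.4463)^2 + (-3.7876)^2) = 4.508913
Step 2: Project.
Since ||x|| <= R, proj = x (no scaling needed).
proj(x) = [-2.4463, -3.7876]
Step 3: Dot product.
a^T * proj(x) = 4*(-2.4463) + 5*(-3.7876) = -28.7232


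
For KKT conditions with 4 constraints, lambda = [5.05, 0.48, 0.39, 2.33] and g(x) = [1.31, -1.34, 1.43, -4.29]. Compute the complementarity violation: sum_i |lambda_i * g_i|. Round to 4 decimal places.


KKT complementary slackness check:
lambda_1 * g_1 = 5.05 * 1.31 = 6.6155
lambda_2 * g_2 = 0.48 * -1.34 = -0.6432
lambda_3 * g_3 = 0.39 * 1.43 = 0.5577
lambda_4 * g_4 = 2.33 * -4.29 = -9.9957
Total violation = 6.6155 + 0.6432 + 0.5577 + 9.9957 = 17.8121


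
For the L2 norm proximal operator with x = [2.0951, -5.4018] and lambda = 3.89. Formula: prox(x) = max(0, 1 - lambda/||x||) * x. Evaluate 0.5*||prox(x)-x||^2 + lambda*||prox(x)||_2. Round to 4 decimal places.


Step 1: Compute ||x||.
||x|| = 5.7939
Step 2: Compute scaling factor.
scale = max(0, 1 - 3.89/5.7939) = 0.3286
Step 3: prox(x) = [0.6885, -1.775]
||prox(x)|| = 1.9039
Step 4: Proximal objective.
0.5*||prox-x||^2 = 7.5661
lambda*||prox|| = 7.4062
Total = 14.9721


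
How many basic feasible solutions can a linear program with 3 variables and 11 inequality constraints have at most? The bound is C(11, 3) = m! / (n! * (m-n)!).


Each vertex corresponds to some choice of n active constraints out of m, so the number of vertices is at most C(m, n) = m! / (n!(m-n)!).
m = 11, n = 3
Numerator: 11 * 10 * 9
Denominator: 3! = 6
C(11, 3) = 165


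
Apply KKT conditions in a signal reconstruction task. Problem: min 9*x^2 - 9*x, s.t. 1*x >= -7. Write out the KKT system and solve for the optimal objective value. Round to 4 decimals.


Step 1: Try lambda = 0 (constraint inactive).
Stationarity: 2*9*x - 9 = 0
x* = 9/(2*9) = 0.5
Check constraint: 1*0.5 = 0.5 >= -7 -- satisfied.
Step 2: Compute optimal value.
f(x*) = 9*0.5^2 - 9*0.5 = -2.25


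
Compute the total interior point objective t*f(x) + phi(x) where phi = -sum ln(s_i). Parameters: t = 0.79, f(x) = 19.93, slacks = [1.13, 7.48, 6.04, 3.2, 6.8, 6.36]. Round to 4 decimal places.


Step 1: Compute log-barrier.
ln values: [0.1222, 2.0122, 1.7984, 1.1632, 1.9169, 1.85]
phi = -(0.1222 + 2.0122 + 1.7984 + 1.1632 + 1.9169 + 1.85) = -8.863
Step 2: Compute augmented objective.
t*f(x) = 0.79*19.93 = 15.7447
Total = 15.7447 - 8.863 = 6.8817


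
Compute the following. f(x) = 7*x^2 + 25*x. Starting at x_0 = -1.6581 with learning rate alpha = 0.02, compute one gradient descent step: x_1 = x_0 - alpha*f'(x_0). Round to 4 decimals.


We compute the gradient at x_0 and apply the update.
f'(x) = 14*x + 25
f'(-1.6581) = 14*-1.6581 + 25 = 1.7866
x_1 = -1.6581 - 0.02*1.7866 = -1.6938


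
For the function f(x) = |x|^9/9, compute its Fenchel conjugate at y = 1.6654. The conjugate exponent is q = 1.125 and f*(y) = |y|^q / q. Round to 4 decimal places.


The conjugate exponent q satisfies 1/p + 1/q = 1.
p = 9, so q = 9/(9 - 1) = 1.125
|y|^q = 1.6654^1.125 = 1.775
f*(1.6654) = 1.775 / 1.125 = 1.5778


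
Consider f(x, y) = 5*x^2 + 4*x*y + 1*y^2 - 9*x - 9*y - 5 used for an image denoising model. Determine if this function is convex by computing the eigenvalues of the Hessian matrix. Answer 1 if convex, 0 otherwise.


The Hessian of f(x,y) = 5*x^2 + 4*x*y + 1*y^2 - 9*x - 9*y - 5 is:
H = [[10, 4], [4, 2]]
Trace = 10 + 2 = 12
Determinant = 10*2 - (4)^2 = 4
Discriminant = (12)^2 - 4*4 = 128.0
Eigenvalues: lambda_1 = 0.3431, lambda_2 = 11.6569
The function is convex.

1


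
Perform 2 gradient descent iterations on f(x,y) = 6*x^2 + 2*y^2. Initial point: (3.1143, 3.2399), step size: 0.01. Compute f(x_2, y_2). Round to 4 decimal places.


Gradient descent on f(x,y) = 6*x^2 + 2*y^2.
Starting point: (3.1143, 3.2399), alpha = 0.01
Step 1: grad_x = 2*6*3.1143 = 37.3716, grad_y = 2*2*3.2399 = 12.9596
  x_1 = 3.1143 - 0.01*37.3716 = 2.7406
  y_1 = 3.2399 - 0.01*12.9596 = 3.1103
Step 2: grad_x = 2*6*2.7406 = 32.887, grad_y = 2*2*3.1103 = 12.4412
  x_2 = 2.7406 - 0.01*32.887 = 2.4117
  y_2 = 3.1103 - 0.01*12.4412 = 2.9859
f(2.4117, 2.9859) = 6*2.4117^2 + 2*2.9859^2 = 52.7293


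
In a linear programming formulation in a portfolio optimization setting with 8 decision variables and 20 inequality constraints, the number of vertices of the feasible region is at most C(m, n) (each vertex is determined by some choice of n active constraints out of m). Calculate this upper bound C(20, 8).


Each vertex corresponds to some choice of n active constraints out of m, so the number of vertices is at most C(m, n) = m! / (n!(m-n)!).
m = 20, n = 8
Numerator: 20 * 19 * 18 * 17 * 16 * 15 * 14 * 13
Denominator: 8! = 40320
C(20, 8) = 125970
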